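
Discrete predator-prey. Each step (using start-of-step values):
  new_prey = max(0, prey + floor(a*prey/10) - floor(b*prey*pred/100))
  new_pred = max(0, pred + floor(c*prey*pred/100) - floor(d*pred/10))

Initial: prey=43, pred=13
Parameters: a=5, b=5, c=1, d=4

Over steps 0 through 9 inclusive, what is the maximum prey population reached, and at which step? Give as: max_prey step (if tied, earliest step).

Answer: 46 9

Derivation:
Step 1: prey: 43+21-27=37; pred: 13+5-5=13
Step 2: prey: 37+18-24=31; pred: 13+4-5=12
Step 3: prey: 31+15-18=28; pred: 12+3-4=11
Step 4: prey: 28+14-15=27; pred: 11+3-4=10
Step 5: prey: 27+13-13=27; pred: 10+2-4=8
Step 6: prey: 27+13-10=30; pred: 8+2-3=7
Step 7: prey: 30+15-10=35; pred: 7+2-2=7
Step 8: prey: 35+17-12=40; pred: 7+2-2=7
Step 9: prey: 40+20-14=46; pred: 7+2-2=7
Max prey = 46 at step 9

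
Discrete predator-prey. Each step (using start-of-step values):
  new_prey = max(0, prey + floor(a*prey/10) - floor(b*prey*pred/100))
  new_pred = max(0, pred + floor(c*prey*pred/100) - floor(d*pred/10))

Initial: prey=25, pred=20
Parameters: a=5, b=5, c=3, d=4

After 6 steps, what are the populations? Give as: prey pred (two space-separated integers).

Answer: 1 5

Derivation:
Step 1: prey: 25+12-25=12; pred: 20+15-8=27
Step 2: prey: 12+6-16=2; pred: 27+9-10=26
Step 3: prey: 2+1-2=1; pred: 26+1-10=17
Step 4: prey: 1+0-0=1; pred: 17+0-6=11
Step 5: prey: 1+0-0=1; pred: 11+0-4=7
Step 6: prey: 1+0-0=1; pred: 7+0-2=5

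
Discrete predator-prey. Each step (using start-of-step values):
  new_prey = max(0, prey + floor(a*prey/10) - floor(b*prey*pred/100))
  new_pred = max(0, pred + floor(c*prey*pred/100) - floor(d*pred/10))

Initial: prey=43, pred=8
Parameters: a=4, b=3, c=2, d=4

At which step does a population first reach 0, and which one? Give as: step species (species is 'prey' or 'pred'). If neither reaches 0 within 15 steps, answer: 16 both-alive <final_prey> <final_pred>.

Answer: 6 prey

Derivation:
Step 1: prey: 43+17-10=50; pred: 8+6-3=11
Step 2: prey: 50+20-16=54; pred: 11+11-4=18
Step 3: prey: 54+21-29=46; pred: 18+19-7=30
Step 4: prey: 46+18-41=23; pred: 30+27-12=45
Step 5: prey: 23+9-31=1; pred: 45+20-18=47
Step 6: prey: 1+0-1=0; pred: 47+0-18=29
First extinction: prey at step 6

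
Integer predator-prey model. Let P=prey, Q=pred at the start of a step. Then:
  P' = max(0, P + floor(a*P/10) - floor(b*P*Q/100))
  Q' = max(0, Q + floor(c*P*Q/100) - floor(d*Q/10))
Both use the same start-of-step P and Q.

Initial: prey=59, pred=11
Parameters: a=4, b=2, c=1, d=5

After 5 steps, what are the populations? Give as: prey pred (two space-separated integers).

Answer: 86 36

Derivation:
Step 1: prey: 59+23-12=70; pred: 11+6-5=12
Step 2: prey: 70+28-16=82; pred: 12+8-6=14
Step 3: prey: 82+32-22=92; pred: 14+11-7=18
Step 4: prey: 92+36-33=95; pred: 18+16-9=25
Step 5: prey: 95+38-47=86; pred: 25+23-12=36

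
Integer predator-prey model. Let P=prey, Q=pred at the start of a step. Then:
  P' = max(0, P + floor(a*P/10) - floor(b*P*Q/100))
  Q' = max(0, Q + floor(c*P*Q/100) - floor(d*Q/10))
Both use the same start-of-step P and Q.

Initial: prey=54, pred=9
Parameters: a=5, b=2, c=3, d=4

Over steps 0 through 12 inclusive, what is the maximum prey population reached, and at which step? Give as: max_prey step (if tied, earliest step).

Step 1: prey: 54+27-9=72; pred: 9+14-3=20
Step 2: prey: 72+36-28=80; pred: 20+43-8=55
Step 3: prey: 80+40-88=32; pred: 55+132-22=165
Step 4: prey: 32+16-105=0; pred: 165+158-66=257
Step 5: prey: 0+0-0=0; pred: 257+0-102=155
Step 6: prey: 0+0-0=0; pred: 155+0-62=93
Step 7: prey: 0+0-0=0; pred: 93+0-37=56
Step 8: prey: 0+0-0=0; pred: 56+0-22=34
Step 9: prey: 0+0-0=0; pred: 34+0-13=21
Step 10: prey: 0+0-0=0; pred: 21+0-8=13
Step 11: prey: 0+0-0=0; pred: 13+0-5=8
Step 12: prey: 0+0-0=0; pred: 8+0-3=5
Max prey = 80 at step 2

Answer: 80 2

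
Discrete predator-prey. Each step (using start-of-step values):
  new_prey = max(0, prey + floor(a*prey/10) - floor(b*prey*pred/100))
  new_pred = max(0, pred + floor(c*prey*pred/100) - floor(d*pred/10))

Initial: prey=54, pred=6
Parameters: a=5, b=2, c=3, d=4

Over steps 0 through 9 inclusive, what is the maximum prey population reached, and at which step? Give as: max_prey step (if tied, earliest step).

Answer: 93 2

Derivation:
Step 1: prey: 54+27-6=75; pred: 6+9-2=13
Step 2: prey: 75+37-19=93; pred: 13+29-5=37
Step 3: prey: 93+46-68=71; pred: 37+103-14=126
Step 4: prey: 71+35-178=0; pred: 126+268-50=344
Step 5: prey: 0+0-0=0; pred: 344+0-137=207
Step 6: prey: 0+0-0=0; pred: 207+0-82=125
Step 7: prey: 0+0-0=0; pred: 125+0-50=75
Step 8: prey: 0+0-0=0; pred: 75+0-30=45
Step 9: prey: 0+0-0=0; pred: 45+0-18=27
Max prey = 93 at step 2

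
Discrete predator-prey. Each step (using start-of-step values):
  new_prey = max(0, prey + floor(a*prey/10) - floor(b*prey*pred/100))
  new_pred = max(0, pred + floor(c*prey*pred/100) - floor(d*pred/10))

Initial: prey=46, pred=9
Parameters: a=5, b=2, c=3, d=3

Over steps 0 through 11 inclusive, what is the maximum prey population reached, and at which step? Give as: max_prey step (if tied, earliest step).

Answer: 68 2

Derivation:
Step 1: prey: 46+23-8=61; pred: 9+12-2=19
Step 2: prey: 61+30-23=68; pred: 19+34-5=48
Step 3: prey: 68+34-65=37; pred: 48+97-14=131
Step 4: prey: 37+18-96=0; pred: 131+145-39=237
Step 5: prey: 0+0-0=0; pred: 237+0-71=166
Step 6: prey: 0+0-0=0; pred: 166+0-49=117
Step 7: prey: 0+0-0=0; pred: 117+0-35=82
Step 8: prey: 0+0-0=0; pred: 82+0-24=58
Step 9: prey: 0+0-0=0; pred: 58+0-17=41
Step 10: prey: 0+0-0=0; pred: 41+0-12=29
Step 11: prey: 0+0-0=0; pred: 29+0-8=21
Max prey = 68 at step 2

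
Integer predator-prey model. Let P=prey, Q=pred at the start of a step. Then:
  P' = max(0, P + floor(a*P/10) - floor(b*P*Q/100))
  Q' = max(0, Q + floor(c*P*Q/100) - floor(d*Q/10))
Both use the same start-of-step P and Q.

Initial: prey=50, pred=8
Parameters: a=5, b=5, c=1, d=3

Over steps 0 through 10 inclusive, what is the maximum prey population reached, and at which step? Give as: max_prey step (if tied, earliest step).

Answer: 55 1

Derivation:
Step 1: prey: 50+25-20=55; pred: 8+4-2=10
Step 2: prey: 55+27-27=55; pred: 10+5-3=12
Step 3: prey: 55+27-33=49; pred: 12+6-3=15
Step 4: prey: 49+24-36=37; pred: 15+7-4=18
Step 5: prey: 37+18-33=22; pred: 18+6-5=19
Step 6: prey: 22+11-20=13; pred: 19+4-5=18
Step 7: prey: 13+6-11=8; pred: 18+2-5=15
Step 8: prey: 8+4-6=6; pred: 15+1-4=12
Step 9: prey: 6+3-3=6; pred: 12+0-3=9
Step 10: prey: 6+3-2=7; pred: 9+0-2=7
Max prey = 55 at step 1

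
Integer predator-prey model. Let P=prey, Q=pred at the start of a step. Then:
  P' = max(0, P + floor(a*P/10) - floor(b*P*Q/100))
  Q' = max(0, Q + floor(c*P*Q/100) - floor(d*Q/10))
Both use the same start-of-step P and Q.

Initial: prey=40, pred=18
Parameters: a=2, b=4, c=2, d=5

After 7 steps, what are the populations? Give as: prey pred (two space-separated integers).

Step 1: prey: 40+8-28=20; pred: 18+14-9=23
Step 2: prey: 20+4-18=6; pred: 23+9-11=21
Step 3: prey: 6+1-5=2; pred: 21+2-10=13
Step 4: prey: 2+0-1=1; pred: 13+0-6=7
Step 5: prey: 1+0-0=1; pred: 7+0-3=4
Step 6: prey: 1+0-0=1; pred: 4+0-2=2
Step 7: prey: 1+0-0=1; pred: 2+0-1=1

Answer: 1 1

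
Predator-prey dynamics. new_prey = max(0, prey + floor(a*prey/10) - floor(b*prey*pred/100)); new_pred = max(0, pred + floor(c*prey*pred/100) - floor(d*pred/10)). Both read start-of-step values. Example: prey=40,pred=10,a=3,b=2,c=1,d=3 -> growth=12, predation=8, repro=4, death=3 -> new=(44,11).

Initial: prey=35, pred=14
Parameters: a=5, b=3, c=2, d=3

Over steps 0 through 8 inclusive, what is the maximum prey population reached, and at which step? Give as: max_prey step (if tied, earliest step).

Step 1: prey: 35+17-14=38; pred: 14+9-4=19
Step 2: prey: 38+19-21=36; pred: 19+14-5=28
Step 3: prey: 36+18-30=24; pred: 28+20-8=40
Step 4: prey: 24+12-28=8; pred: 40+19-12=47
Step 5: prey: 8+4-11=1; pred: 47+7-14=40
Step 6: prey: 1+0-1=0; pred: 40+0-12=28
Step 7: prey: 0+0-0=0; pred: 28+0-8=20
Step 8: prey: 0+0-0=0; pred: 20+0-6=14
Max prey = 38 at step 1

Answer: 38 1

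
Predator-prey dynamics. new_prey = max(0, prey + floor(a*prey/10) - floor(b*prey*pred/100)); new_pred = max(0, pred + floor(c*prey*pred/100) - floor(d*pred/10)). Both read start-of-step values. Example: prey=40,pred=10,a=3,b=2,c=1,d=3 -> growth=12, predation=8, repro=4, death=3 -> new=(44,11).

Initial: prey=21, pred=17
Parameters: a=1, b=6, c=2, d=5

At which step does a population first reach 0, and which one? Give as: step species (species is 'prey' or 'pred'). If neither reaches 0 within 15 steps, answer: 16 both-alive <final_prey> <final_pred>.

Answer: 16 both-alive 1 1

Derivation:
Step 1: prey: 21+2-21=2; pred: 17+7-8=16
Step 2: prey: 2+0-1=1; pred: 16+0-8=8
Step 3: prey: 1+0-0=1; pred: 8+0-4=4
Step 4: prey: 1+0-0=1; pred: 4+0-2=2
Step 5: prey: 1+0-0=1; pred: 2+0-1=1
Step 6: prey: 1+0-0=1; pred: 1+0-0=1
Steps 7-15: state stable at prey=1, pred=1 (no change)
No extinction within 15 steps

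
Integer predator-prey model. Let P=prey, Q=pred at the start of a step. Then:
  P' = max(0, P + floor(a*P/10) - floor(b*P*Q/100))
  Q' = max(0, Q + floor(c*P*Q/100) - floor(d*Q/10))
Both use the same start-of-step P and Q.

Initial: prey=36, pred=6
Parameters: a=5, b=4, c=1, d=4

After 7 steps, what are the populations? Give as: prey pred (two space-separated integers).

Answer: 49 36

Derivation:
Step 1: prey: 36+18-8=46; pred: 6+2-2=6
Step 2: prey: 46+23-11=58; pred: 6+2-2=6
Step 3: prey: 58+29-13=74; pred: 6+3-2=7
Step 4: prey: 74+37-20=91; pred: 7+5-2=10
Step 5: prey: 91+45-36=100; pred: 10+9-4=15
Step 6: prey: 100+50-60=90; pred: 15+15-6=24
Step 7: prey: 90+45-86=49; pred: 24+21-9=36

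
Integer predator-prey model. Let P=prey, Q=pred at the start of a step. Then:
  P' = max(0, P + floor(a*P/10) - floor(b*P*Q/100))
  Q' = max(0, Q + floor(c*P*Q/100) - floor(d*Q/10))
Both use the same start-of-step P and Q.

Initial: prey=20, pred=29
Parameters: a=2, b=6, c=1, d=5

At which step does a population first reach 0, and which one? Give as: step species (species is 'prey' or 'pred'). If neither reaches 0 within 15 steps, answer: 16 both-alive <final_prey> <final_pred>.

Answer: 1 prey

Derivation:
Step 1: prey: 20+4-34=0; pred: 29+5-14=20
First extinction: prey at step 1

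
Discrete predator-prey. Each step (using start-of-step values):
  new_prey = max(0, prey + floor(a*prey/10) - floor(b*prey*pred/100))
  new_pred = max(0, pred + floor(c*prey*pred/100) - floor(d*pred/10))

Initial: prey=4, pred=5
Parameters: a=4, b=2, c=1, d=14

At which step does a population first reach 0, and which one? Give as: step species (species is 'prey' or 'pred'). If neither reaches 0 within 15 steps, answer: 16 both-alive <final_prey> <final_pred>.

Answer: 1 pred

Derivation:
Step 1: prey: 4+1-0=5; pred: 5+0-7=0
First extinction: pred at step 1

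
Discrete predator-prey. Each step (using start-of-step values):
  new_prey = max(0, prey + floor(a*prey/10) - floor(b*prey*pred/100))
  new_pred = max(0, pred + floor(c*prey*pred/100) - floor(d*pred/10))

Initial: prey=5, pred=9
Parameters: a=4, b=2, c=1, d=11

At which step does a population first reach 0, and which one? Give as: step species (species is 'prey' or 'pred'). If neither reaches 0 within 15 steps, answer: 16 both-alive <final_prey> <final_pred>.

Answer: 1 pred

Derivation:
Step 1: prey: 5+2-0=7; pred: 9+0-9=0
First extinction: pred at step 1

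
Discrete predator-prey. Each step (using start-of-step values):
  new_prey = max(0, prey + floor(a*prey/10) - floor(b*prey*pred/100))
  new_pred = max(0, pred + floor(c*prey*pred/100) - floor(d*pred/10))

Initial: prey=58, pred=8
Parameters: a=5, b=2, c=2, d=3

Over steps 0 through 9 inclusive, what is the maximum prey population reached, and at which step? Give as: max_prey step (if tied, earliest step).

Step 1: prey: 58+29-9=78; pred: 8+9-2=15
Step 2: prey: 78+39-23=94; pred: 15+23-4=34
Step 3: prey: 94+47-63=78; pred: 34+63-10=87
Step 4: prey: 78+39-135=0; pred: 87+135-26=196
Step 5: prey: 0+0-0=0; pred: 196+0-58=138
Step 6: prey: 0+0-0=0; pred: 138+0-41=97
Step 7: prey: 0+0-0=0; pred: 97+0-29=68
Step 8: prey: 0+0-0=0; pred: 68+0-20=48
Step 9: prey: 0+0-0=0; pred: 48+0-14=34
Max prey = 94 at step 2

Answer: 94 2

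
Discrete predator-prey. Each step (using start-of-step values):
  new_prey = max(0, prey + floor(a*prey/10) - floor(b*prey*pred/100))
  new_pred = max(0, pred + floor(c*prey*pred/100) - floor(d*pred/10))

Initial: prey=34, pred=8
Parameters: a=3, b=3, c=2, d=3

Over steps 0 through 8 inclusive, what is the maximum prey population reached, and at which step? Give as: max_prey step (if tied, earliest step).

Step 1: prey: 34+10-8=36; pred: 8+5-2=11
Step 2: prey: 36+10-11=35; pred: 11+7-3=15
Step 3: prey: 35+10-15=30; pred: 15+10-4=21
Step 4: prey: 30+9-18=21; pred: 21+12-6=27
Step 5: prey: 21+6-17=10; pred: 27+11-8=30
Step 6: prey: 10+3-9=4; pred: 30+6-9=27
Step 7: prey: 4+1-3=2; pred: 27+2-8=21
Step 8: prey: 2+0-1=1; pred: 21+0-6=15
Max prey = 36 at step 1

Answer: 36 1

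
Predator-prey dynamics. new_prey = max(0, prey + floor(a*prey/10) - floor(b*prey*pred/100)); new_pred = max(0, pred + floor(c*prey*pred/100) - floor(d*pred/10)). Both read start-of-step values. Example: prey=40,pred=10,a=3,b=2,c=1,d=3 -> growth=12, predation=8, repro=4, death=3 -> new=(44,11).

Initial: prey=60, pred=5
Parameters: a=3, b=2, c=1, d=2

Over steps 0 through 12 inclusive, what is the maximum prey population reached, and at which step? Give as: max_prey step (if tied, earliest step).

Answer: 89 3

Derivation:
Step 1: prey: 60+18-6=72; pred: 5+3-1=7
Step 2: prey: 72+21-10=83; pred: 7+5-1=11
Step 3: prey: 83+24-18=89; pred: 11+9-2=18
Step 4: prey: 89+26-32=83; pred: 18+16-3=31
Step 5: prey: 83+24-51=56; pred: 31+25-6=50
Step 6: prey: 56+16-56=16; pred: 50+28-10=68
Step 7: prey: 16+4-21=0; pred: 68+10-13=65
Step 8: prey: 0+0-0=0; pred: 65+0-13=52
Step 9: prey: 0+0-0=0; pred: 52+0-10=42
Step 10: prey: 0+0-0=0; pred: 42+0-8=34
Step 11: prey: 0+0-0=0; pred: 34+0-6=28
Step 12: prey: 0+0-0=0; pred: 28+0-5=23
Max prey = 89 at step 3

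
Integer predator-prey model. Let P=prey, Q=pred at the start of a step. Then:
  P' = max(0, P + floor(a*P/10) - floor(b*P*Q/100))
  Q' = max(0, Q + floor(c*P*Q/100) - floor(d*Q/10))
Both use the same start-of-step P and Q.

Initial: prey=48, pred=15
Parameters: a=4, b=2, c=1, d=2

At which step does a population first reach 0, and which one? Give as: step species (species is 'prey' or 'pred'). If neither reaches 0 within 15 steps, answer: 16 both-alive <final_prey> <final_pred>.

Answer: 16 both-alive 1 9

Derivation:
Step 1: prey: 48+19-14=53; pred: 15+7-3=19
Step 2: prey: 53+21-20=54; pred: 19+10-3=26
Step 3: prey: 54+21-28=47; pred: 26+14-5=35
Step 4: prey: 47+18-32=33; pred: 35+16-7=44
Step 5: prey: 33+13-29=17; pred: 44+14-8=50
Step 6: prey: 17+6-17=6; pred: 50+8-10=48
Step 7: prey: 6+2-5=3; pred: 48+2-9=41
Step 8: prey: 3+1-2=2; pred: 41+1-8=34
Step 9: prey: 2+0-1=1; pred: 34+0-6=28
Step 10: prey: 1+0-0=1; pred: 28+0-5=23
Step 11: prey: 1+0-0=1; pred: 23+0-4=19
Step 12: prey: 1+0-0=1; pred: 19+0-3=16
Step 13: prey: 1+0-0=1; pred: 16+0-3=13
Step 14: prey: 1+0-0=1; pred: 13+0-2=11
Step 15: prey: 1+0-0=1; pred: 11+0-2=9
No extinction within 15 steps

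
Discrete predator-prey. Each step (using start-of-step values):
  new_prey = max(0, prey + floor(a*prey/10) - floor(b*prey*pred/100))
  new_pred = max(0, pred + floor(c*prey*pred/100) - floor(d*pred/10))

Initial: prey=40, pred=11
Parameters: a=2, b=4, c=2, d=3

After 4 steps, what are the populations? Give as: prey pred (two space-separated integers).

Answer: 2 18

Derivation:
Step 1: prey: 40+8-17=31; pred: 11+8-3=16
Step 2: prey: 31+6-19=18; pred: 16+9-4=21
Step 3: prey: 18+3-15=6; pred: 21+7-6=22
Step 4: prey: 6+1-5=2; pred: 22+2-6=18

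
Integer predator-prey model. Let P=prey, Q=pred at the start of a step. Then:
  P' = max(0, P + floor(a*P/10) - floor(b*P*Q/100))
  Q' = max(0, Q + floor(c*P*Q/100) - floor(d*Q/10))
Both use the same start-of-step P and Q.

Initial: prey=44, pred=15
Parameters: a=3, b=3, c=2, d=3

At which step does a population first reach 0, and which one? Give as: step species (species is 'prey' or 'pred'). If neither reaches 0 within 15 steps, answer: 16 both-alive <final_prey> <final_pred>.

Step 1: prey: 44+13-19=38; pred: 15+13-4=24
Step 2: prey: 38+11-27=22; pred: 24+18-7=35
Step 3: prey: 22+6-23=5; pred: 35+15-10=40
Step 4: prey: 5+1-6=0; pred: 40+4-12=32
First extinction: prey at step 4

Answer: 4 prey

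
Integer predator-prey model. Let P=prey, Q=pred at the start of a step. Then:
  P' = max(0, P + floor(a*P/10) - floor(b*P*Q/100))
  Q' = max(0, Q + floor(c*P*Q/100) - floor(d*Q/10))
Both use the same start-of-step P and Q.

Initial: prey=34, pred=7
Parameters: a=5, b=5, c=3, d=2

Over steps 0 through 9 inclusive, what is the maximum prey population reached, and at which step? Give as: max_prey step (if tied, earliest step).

Step 1: prey: 34+17-11=40; pred: 7+7-1=13
Step 2: prey: 40+20-26=34; pred: 13+15-2=26
Step 3: prey: 34+17-44=7; pred: 26+26-5=47
Step 4: prey: 7+3-16=0; pred: 47+9-9=47
Step 5: prey: 0+0-0=0; pred: 47+0-9=38
Step 6: prey: 0+0-0=0; pred: 38+0-7=31
Step 7: prey: 0+0-0=0; pred: 31+0-6=25
Step 8: prey: 0+0-0=0; pred: 25+0-5=20
Step 9: prey: 0+0-0=0; pred: 20+0-4=16
Max prey = 40 at step 1

Answer: 40 1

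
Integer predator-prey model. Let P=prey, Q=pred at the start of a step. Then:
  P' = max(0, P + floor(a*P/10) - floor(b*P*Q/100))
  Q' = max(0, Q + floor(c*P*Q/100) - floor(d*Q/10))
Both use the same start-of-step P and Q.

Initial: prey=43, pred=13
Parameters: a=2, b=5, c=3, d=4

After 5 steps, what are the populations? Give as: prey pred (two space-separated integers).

Answer: 0 8

Derivation:
Step 1: prey: 43+8-27=24; pred: 13+16-5=24
Step 2: prey: 24+4-28=0; pred: 24+17-9=32
Step 3: prey: 0+0-0=0; pred: 32+0-12=20
Step 4: prey: 0+0-0=0; pred: 20+0-8=12
Step 5: prey: 0+0-0=0; pred: 12+0-4=8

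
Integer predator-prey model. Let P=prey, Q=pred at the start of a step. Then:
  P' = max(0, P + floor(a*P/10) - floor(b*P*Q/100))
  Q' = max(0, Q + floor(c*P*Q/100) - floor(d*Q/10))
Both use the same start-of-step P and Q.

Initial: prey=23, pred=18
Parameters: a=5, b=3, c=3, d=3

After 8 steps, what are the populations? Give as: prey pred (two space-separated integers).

Step 1: prey: 23+11-12=22; pred: 18+12-5=25
Step 2: prey: 22+11-16=17; pred: 25+16-7=34
Step 3: prey: 17+8-17=8; pred: 34+17-10=41
Step 4: prey: 8+4-9=3; pred: 41+9-12=38
Step 5: prey: 3+1-3=1; pred: 38+3-11=30
Step 6: prey: 1+0-0=1; pred: 30+0-9=21
Step 7: prey: 1+0-0=1; pred: 21+0-6=15
Step 8: prey: 1+0-0=1; pred: 15+0-4=11

Answer: 1 11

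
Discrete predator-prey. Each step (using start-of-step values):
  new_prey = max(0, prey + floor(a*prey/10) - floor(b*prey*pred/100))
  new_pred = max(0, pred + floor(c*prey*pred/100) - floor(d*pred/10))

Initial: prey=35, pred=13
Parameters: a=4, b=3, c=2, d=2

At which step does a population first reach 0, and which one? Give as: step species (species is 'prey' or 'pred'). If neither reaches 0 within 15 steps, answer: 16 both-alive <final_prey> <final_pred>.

Step 1: prey: 35+14-13=36; pred: 13+9-2=20
Step 2: prey: 36+14-21=29; pred: 20+14-4=30
Step 3: prey: 29+11-26=14; pred: 30+17-6=41
Step 4: prey: 14+5-17=2; pred: 41+11-8=44
Step 5: prey: 2+0-2=0; pred: 44+1-8=37
First extinction: prey at step 5

Answer: 5 prey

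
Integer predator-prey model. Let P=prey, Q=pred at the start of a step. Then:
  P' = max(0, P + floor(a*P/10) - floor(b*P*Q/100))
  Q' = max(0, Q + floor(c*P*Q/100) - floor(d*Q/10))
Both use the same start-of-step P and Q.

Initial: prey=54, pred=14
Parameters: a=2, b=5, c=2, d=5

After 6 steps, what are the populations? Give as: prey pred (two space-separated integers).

Answer: 0 2

Derivation:
Step 1: prey: 54+10-37=27; pred: 14+15-7=22
Step 2: prey: 27+5-29=3; pred: 22+11-11=22
Step 3: prey: 3+0-3=0; pred: 22+1-11=12
Step 4: prey: 0+0-0=0; pred: 12+0-6=6
Step 5: prey: 0+0-0=0; pred: 6+0-3=3
Step 6: prey: 0+0-0=0; pred: 3+0-1=2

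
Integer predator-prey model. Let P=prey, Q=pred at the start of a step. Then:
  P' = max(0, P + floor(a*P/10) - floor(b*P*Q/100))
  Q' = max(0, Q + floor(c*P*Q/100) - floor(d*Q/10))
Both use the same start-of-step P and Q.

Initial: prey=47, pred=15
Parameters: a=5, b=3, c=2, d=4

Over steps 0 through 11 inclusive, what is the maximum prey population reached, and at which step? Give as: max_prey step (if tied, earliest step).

Answer: 49 1

Derivation:
Step 1: prey: 47+23-21=49; pred: 15+14-6=23
Step 2: prey: 49+24-33=40; pred: 23+22-9=36
Step 3: prey: 40+20-43=17; pred: 36+28-14=50
Step 4: prey: 17+8-25=0; pred: 50+17-20=47
Step 5: prey: 0+0-0=0; pred: 47+0-18=29
Step 6: prey: 0+0-0=0; pred: 29+0-11=18
Step 7: prey: 0+0-0=0; pred: 18+0-7=11
Step 8: prey: 0+0-0=0; pred: 11+0-4=7
Step 9: prey: 0+0-0=0; pred: 7+0-2=5
Step 10: prey: 0+0-0=0; pred: 5+0-2=3
Step 11: prey: 0+0-0=0; pred: 3+0-1=2
Max prey = 49 at step 1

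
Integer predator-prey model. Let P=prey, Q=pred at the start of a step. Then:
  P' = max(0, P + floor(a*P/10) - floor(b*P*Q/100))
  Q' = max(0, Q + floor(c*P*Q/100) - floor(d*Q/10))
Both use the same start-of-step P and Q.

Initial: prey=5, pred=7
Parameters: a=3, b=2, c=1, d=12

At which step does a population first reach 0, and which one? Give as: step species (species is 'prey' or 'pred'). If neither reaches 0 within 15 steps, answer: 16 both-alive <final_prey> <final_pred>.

Answer: 1 pred

Derivation:
Step 1: prey: 5+1-0=6; pred: 7+0-8=0
First extinction: pred at step 1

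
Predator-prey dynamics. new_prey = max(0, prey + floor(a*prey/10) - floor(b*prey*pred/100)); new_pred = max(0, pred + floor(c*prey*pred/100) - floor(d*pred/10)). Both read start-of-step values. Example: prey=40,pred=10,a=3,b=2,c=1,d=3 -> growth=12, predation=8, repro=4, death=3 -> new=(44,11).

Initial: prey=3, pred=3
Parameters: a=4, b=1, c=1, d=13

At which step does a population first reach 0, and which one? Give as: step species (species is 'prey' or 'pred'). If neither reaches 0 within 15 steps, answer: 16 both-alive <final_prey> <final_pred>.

Answer: 1 pred

Derivation:
Step 1: prey: 3+1-0=4; pred: 3+0-3=0
First extinction: pred at step 1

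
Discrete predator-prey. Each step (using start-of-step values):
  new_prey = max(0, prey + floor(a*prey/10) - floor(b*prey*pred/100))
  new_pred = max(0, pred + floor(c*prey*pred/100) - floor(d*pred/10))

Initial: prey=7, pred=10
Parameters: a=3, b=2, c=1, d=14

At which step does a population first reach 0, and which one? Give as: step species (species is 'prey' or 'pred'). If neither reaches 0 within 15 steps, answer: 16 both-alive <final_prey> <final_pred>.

Answer: 1 pred

Derivation:
Step 1: prey: 7+2-1=8; pred: 10+0-14=0
First extinction: pred at step 1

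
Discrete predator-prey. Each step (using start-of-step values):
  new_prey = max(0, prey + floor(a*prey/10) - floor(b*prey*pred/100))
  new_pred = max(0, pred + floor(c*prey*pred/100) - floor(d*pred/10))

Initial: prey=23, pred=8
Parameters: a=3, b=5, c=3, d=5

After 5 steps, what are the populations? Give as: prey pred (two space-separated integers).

Step 1: prey: 23+6-9=20; pred: 8+5-4=9
Step 2: prey: 20+6-9=17; pred: 9+5-4=10
Step 3: prey: 17+5-8=14; pred: 10+5-5=10
Step 4: prey: 14+4-7=11; pred: 10+4-5=9
Step 5: prey: 11+3-4=10; pred: 9+2-4=7

Answer: 10 7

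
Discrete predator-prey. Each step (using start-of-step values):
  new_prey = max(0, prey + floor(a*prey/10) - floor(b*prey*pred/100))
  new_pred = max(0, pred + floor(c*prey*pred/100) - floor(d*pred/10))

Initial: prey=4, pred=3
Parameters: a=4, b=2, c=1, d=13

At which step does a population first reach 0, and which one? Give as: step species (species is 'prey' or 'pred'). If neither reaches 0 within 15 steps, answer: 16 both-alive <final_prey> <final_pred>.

Answer: 1 pred

Derivation:
Step 1: prey: 4+1-0=5; pred: 3+0-3=0
First extinction: pred at step 1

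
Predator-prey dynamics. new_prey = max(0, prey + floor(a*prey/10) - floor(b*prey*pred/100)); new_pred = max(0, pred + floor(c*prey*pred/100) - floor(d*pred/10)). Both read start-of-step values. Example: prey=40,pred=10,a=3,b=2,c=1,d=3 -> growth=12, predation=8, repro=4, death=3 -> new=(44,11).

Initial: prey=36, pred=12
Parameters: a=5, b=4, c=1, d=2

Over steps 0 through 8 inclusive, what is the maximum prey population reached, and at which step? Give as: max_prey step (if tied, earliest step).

Step 1: prey: 36+18-17=37; pred: 12+4-2=14
Step 2: prey: 37+18-20=35; pred: 14+5-2=17
Step 3: prey: 35+17-23=29; pred: 17+5-3=19
Step 4: prey: 29+14-22=21; pred: 19+5-3=21
Step 5: prey: 21+10-17=14; pred: 21+4-4=21
Step 6: prey: 14+7-11=10; pred: 21+2-4=19
Step 7: prey: 10+5-7=8; pred: 19+1-3=17
Step 8: prey: 8+4-5=7; pred: 17+1-3=15
Max prey = 37 at step 1

Answer: 37 1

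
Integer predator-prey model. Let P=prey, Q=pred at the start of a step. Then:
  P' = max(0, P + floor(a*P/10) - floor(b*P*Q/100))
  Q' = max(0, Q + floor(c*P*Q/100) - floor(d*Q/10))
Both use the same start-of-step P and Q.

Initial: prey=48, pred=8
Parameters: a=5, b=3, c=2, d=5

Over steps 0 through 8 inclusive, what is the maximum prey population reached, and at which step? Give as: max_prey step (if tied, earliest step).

Answer: 71 2

Derivation:
Step 1: prey: 48+24-11=61; pred: 8+7-4=11
Step 2: prey: 61+30-20=71; pred: 11+13-5=19
Step 3: prey: 71+35-40=66; pred: 19+26-9=36
Step 4: prey: 66+33-71=28; pred: 36+47-18=65
Step 5: prey: 28+14-54=0; pred: 65+36-32=69
Step 6: prey: 0+0-0=0; pred: 69+0-34=35
Step 7: prey: 0+0-0=0; pred: 35+0-17=18
Step 8: prey: 0+0-0=0; pred: 18+0-9=9
Max prey = 71 at step 2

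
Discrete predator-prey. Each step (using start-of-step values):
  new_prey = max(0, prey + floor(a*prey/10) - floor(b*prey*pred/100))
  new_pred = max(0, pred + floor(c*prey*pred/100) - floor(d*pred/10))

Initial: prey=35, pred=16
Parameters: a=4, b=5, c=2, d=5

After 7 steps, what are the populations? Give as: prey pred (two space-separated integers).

Answer: 9 1

Derivation:
Step 1: prey: 35+14-28=21; pred: 16+11-8=19
Step 2: prey: 21+8-19=10; pred: 19+7-9=17
Step 3: prey: 10+4-8=6; pred: 17+3-8=12
Step 4: prey: 6+2-3=5; pred: 12+1-6=7
Step 5: prey: 5+2-1=6; pred: 7+0-3=4
Step 6: prey: 6+2-1=7; pred: 4+0-2=2
Step 7: prey: 7+2-0=9; pred: 2+0-1=1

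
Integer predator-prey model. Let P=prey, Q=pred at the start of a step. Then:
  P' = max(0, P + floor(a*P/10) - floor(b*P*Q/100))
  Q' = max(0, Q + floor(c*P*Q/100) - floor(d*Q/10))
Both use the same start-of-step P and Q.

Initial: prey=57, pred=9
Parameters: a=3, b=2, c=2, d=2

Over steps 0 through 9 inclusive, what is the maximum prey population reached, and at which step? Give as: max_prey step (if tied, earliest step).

Answer: 64 1

Derivation:
Step 1: prey: 57+17-10=64; pred: 9+10-1=18
Step 2: prey: 64+19-23=60; pred: 18+23-3=38
Step 3: prey: 60+18-45=33; pred: 38+45-7=76
Step 4: prey: 33+9-50=0; pred: 76+50-15=111
Step 5: prey: 0+0-0=0; pred: 111+0-22=89
Step 6: prey: 0+0-0=0; pred: 89+0-17=72
Step 7: prey: 0+0-0=0; pred: 72+0-14=58
Step 8: prey: 0+0-0=0; pred: 58+0-11=47
Step 9: prey: 0+0-0=0; pred: 47+0-9=38
Max prey = 64 at step 1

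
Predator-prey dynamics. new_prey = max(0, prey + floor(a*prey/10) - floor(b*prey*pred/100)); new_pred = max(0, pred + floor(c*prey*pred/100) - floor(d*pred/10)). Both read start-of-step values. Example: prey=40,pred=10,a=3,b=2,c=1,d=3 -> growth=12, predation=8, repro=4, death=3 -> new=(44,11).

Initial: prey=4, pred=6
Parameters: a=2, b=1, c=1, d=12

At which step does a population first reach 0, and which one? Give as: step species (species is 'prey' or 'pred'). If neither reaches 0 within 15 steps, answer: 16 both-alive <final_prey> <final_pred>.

Answer: 1 pred

Derivation:
Step 1: prey: 4+0-0=4; pred: 6+0-7=0
First extinction: pred at step 1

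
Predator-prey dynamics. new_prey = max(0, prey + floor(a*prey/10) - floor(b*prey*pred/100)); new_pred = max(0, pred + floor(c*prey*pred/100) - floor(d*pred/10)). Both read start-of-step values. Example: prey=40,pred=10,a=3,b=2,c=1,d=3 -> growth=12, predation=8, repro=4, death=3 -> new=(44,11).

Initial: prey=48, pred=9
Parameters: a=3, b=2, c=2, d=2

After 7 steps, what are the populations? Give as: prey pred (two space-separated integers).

Step 1: prey: 48+14-8=54; pred: 9+8-1=16
Step 2: prey: 54+16-17=53; pred: 16+17-3=30
Step 3: prey: 53+15-31=37; pred: 30+31-6=55
Step 4: prey: 37+11-40=8; pred: 55+40-11=84
Step 5: prey: 8+2-13=0; pred: 84+13-16=81
Step 6: prey: 0+0-0=0; pred: 81+0-16=65
Step 7: prey: 0+0-0=0; pred: 65+0-13=52

Answer: 0 52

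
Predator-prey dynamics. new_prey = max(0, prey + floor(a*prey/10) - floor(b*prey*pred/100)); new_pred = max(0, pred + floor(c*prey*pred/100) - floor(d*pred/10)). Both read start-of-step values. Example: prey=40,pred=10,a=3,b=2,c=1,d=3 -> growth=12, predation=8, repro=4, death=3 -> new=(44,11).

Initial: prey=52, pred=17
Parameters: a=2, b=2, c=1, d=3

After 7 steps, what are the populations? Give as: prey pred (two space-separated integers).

Step 1: prey: 52+10-17=45; pred: 17+8-5=20
Step 2: prey: 45+9-18=36; pred: 20+9-6=23
Step 3: prey: 36+7-16=27; pred: 23+8-6=25
Step 4: prey: 27+5-13=19; pred: 25+6-7=24
Step 5: prey: 19+3-9=13; pred: 24+4-7=21
Step 6: prey: 13+2-5=10; pred: 21+2-6=17
Step 7: prey: 10+2-3=9; pred: 17+1-5=13

Answer: 9 13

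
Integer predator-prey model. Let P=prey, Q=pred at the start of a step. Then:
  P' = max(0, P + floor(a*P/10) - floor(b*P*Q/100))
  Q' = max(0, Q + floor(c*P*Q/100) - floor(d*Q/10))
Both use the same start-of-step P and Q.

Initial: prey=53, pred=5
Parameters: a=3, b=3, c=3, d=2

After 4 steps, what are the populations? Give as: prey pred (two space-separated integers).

Step 1: prey: 53+15-7=61; pred: 5+7-1=11
Step 2: prey: 61+18-20=59; pred: 11+20-2=29
Step 3: prey: 59+17-51=25; pred: 29+51-5=75
Step 4: prey: 25+7-56=0; pred: 75+56-15=116

Answer: 0 116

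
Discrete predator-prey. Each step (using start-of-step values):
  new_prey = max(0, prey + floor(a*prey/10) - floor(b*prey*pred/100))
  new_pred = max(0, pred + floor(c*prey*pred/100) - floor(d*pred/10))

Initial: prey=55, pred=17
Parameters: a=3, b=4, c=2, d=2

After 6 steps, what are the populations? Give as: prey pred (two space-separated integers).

Answer: 0 20

Derivation:
Step 1: prey: 55+16-37=34; pred: 17+18-3=32
Step 2: prey: 34+10-43=1; pred: 32+21-6=47
Step 3: prey: 1+0-1=0; pred: 47+0-9=38
Step 4: prey: 0+0-0=0; pred: 38+0-7=31
Step 5: prey: 0+0-0=0; pred: 31+0-6=25
Step 6: prey: 0+0-0=0; pred: 25+0-5=20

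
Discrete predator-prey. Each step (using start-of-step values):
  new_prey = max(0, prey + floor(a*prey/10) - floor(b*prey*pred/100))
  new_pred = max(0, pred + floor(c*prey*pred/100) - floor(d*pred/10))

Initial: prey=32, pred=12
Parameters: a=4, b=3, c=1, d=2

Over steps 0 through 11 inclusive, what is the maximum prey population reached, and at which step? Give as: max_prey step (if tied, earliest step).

Step 1: prey: 32+12-11=33; pred: 12+3-2=13
Step 2: prey: 33+13-12=34; pred: 13+4-2=15
Step 3: prey: 34+13-15=32; pred: 15+5-3=17
Step 4: prey: 32+12-16=28; pred: 17+5-3=19
Step 5: prey: 28+11-15=24; pred: 19+5-3=21
Step 6: prey: 24+9-15=18; pred: 21+5-4=22
Step 7: prey: 18+7-11=14; pred: 22+3-4=21
Step 8: prey: 14+5-8=11; pred: 21+2-4=19
Step 9: prey: 11+4-6=9; pred: 19+2-3=18
Step 10: prey: 9+3-4=8; pred: 18+1-3=16
Step 11: prey: 8+3-3=8; pred: 16+1-3=14
Max prey = 34 at step 2

Answer: 34 2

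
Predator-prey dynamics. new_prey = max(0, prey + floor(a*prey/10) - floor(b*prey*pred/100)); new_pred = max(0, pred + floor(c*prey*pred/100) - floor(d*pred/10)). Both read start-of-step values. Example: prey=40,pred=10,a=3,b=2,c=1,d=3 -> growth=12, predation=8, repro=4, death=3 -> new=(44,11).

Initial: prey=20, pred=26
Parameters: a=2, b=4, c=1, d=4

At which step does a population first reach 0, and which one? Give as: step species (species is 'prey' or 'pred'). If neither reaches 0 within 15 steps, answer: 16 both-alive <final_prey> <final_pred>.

Answer: 16 both-alive 1 2

Derivation:
Step 1: prey: 20+4-20=4; pred: 26+5-10=21
Step 2: prey: 4+0-3=1; pred: 21+0-8=13
Step 3: prey: 1+0-0=1; pred: 13+0-5=8
Step 4: prey: 1+0-0=1; pred: 8+0-3=5
Step 5: prey: 1+0-0=1; pred: 5+0-2=3
Step 6: prey: 1+0-0=1; pred: 3+0-1=2
Step 7: prey: 1+0-0=1; pred: 2+0-0=2
Steps 8-15: state stable at prey=1, pred=2 (no change)
No extinction within 15 steps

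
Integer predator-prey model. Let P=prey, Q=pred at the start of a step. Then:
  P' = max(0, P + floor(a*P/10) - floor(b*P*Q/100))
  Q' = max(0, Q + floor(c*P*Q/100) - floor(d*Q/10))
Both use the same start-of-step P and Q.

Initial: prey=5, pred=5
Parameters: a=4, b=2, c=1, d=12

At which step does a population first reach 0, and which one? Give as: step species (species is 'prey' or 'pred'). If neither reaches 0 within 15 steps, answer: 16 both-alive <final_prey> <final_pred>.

Answer: 1 pred

Derivation:
Step 1: prey: 5+2-0=7; pred: 5+0-6=0
First extinction: pred at step 1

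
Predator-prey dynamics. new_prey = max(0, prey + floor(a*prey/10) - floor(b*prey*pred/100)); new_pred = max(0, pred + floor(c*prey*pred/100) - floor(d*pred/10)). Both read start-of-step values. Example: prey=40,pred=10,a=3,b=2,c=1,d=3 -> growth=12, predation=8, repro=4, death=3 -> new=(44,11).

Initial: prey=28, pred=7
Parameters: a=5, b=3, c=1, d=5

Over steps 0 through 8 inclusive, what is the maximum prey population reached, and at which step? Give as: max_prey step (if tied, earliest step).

Step 1: prey: 28+14-5=37; pred: 7+1-3=5
Step 2: prey: 37+18-5=50; pred: 5+1-2=4
Step 3: prey: 50+25-6=69; pred: 4+2-2=4
Step 4: prey: 69+34-8=95; pred: 4+2-2=4
Step 5: prey: 95+47-11=131; pred: 4+3-2=5
Step 6: prey: 131+65-19=177; pred: 5+6-2=9
Step 7: prey: 177+88-47=218; pred: 9+15-4=20
Step 8: prey: 218+109-130=197; pred: 20+43-10=53
Max prey = 218 at step 7

Answer: 218 7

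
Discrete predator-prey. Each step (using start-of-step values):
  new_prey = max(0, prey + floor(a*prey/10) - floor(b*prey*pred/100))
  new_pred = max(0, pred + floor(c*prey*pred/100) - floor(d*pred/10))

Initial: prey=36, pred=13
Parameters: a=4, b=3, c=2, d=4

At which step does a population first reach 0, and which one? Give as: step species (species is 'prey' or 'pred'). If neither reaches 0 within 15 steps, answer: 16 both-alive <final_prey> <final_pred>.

Answer: 16 both-alive 22 2

Derivation:
Step 1: prey: 36+14-14=36; pred: 13+9-5=17
Step 2: prey: 36+14-18=32; pred: 17+12-6=23
Step 3: prey: 32+12-22=22; pred: 23+14-9=28
Step 4: prey: 22+8-18=12; pred: 28+12-11=29
Step 5: prey: 12+4-10=6; pred: 29+6-11=24
Step 6: prey: 6+2-4=4; pred: 24+2-9=17
Step 7: prey: 4+1-2=3; pred: 17+1-6=12
Step 8: prey: 3+1-1=3; pred: 12+0-4=8
Step 9: prey: 3+1-0=4; pred: 8+0-3=5
Step 10: prey: 4+1-0=5; pred: 5+0-2=3
Step 11: prey: 5+2-0=7; pred: 3+0-1=2
Step 12: prey: 7+2-0=9; pred: 2+0-0=2
Step 13: prey: 9+3-0=12; pred: 2+0-0=2
Step 14: prey: 12+4-0=16; pred: 2+0-0=2
Step 15: prey: 16+6-0=22; pred: 2+0-0=2
No extinction within 15 steps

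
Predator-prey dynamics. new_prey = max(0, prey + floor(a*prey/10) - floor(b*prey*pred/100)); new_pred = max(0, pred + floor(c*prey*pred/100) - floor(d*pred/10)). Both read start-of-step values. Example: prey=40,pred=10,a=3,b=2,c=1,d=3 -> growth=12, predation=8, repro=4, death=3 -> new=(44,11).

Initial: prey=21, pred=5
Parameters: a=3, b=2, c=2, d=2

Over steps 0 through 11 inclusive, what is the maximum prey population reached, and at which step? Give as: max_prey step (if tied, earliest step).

Step 1: prey: 21+6-2=25; pred: 5+2-1=6
Step 2: prey: 25+7-3=29; pred: 6+3-1=8
Step 3: prey: 29+8-4=33; pred: 8+4-1=11
Step 4: prey: 33+9-7=35; pred: 11+7-2=16
Step 5: prey: 35+10-11=34; pred: 16+11-3=24
Step 6: prey: 34+10-16=28; pred: 24+16-4=36
Step 7: prey: 28+8-20=16; pred: 36+20-7=49
Step 8: prey: 16+4-15=5; pred: 49+15-9=55
Step 9: prey: 5+1-5=1; pred: 55+5-11=49
Step 10: prey: 1+0-0=1; pred: 49+0-9=40
Step 11: prey: 1+0-0=1; pred: 40+0-8=32
Max prey = 35 at step 4

Answer: 35 4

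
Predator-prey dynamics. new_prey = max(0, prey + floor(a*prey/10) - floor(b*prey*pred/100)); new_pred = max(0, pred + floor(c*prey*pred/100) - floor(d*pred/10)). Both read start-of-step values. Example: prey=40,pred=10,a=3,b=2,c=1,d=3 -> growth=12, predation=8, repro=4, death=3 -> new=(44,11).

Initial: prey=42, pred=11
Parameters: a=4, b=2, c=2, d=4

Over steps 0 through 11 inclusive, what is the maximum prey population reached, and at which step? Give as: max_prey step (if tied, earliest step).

Answer: 53 2

Derivation:
Step 1: prey: 42+16-9=49; pred: 11+9-4=16
Step 2: prey: 49+19-15=53; pred: 16+15-6=25
Step 3: prey: 53+21-26=48; pred: 25+26-10=41
Step 4: prey: 48+19-39=28; pred: 41+39-16=64
Step 5: prey: 28+11-35=4; pred: 64+35-25=74
Step 6: prey: 4+1-5=0; pred: 74+5-29=50
Step 7: prey: 0+0-0=0; pred: 50+0-20=30
Step 8: prey: 0+0-0=0; pred: 30+0-12=18
Step 9: prey: 0+0-0=0; pred: 18+0-7=11
Step 10: prey: 0+0-0=0; pred: 11+0-4=7
Step 11: prey: 0+0-0=0; pred: 7+0-2=5
Max prey = 53 at step 2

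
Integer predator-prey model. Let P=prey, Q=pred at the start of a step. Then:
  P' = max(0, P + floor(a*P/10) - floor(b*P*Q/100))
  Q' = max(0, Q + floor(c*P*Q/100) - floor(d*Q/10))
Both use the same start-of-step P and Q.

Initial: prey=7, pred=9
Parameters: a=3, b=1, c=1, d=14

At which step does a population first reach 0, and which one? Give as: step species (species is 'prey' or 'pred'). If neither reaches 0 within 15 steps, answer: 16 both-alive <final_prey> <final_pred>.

Answer: 1 pred

Derivation:
Step 1: prey: 7+2-0=9; pred: 9+0-12=0
First extinction: pred at step 1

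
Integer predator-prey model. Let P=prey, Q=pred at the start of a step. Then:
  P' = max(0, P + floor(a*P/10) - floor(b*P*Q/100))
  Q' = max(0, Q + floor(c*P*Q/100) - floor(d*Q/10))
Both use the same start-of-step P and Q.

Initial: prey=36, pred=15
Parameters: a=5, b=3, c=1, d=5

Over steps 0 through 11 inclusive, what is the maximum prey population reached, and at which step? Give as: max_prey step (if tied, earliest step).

Answer: 94 7

Derivation:
Step 1: prey: 36+18-16=38; pred: 15+5-7=13
Step 2: prey: 38+19-14=43; pred: 13+4-6=11
Step 3: prey: 43+21-14=50; pred: 11+4-5=10
Step 4: prey: 50+25-15=60; pred: 10+5-5=10
Step 5: prey: 60+30-18=72; pred: 10+6-5=11
Step 6: prey: 72+36-23=85; pred: 11+7-5=13
Step 7: prey: 85+42-33=94; pred: 13+11-6=18
Step 8: prey: 94+47-50=91; pred: 18+16-9=25
Step 9: prey: 91+45-68=68; pred: 25+22-12=35
Step 10: prey: 68+34-71=31; pred: 35+23-17=41
Step 11: prey: 31+15-38=8; pred: 41+12-20=33
Max prey = 94 at step 7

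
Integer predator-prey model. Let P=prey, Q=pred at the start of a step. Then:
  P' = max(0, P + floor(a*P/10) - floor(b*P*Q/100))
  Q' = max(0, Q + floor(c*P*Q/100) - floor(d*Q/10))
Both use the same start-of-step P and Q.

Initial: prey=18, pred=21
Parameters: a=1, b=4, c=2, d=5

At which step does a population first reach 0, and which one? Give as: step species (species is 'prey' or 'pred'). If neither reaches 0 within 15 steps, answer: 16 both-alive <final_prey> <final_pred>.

Answer: 16 both-alive 2 1

Derivation:
Step 1: prey: 18+1-15=4; pred: 21+7-10=18
Step 2: prey: 4+0-2=2; pred: 18+1-9=10
Step 3: prey: 2+0-0=2; pred: 10+0-5=5
Step 4: prey: 2+0-0=2; pred: 5+0-2=3
Step 5: prey: 2+0-0=2; pred: 3+0-1=2
Step 6: prey: 2+0-0=2; pred: 2+0-1=1
Step 7: prey: 2+0-0=2; pred: 1+0-0=1
Steps 8-15: state stable at prey=2, pred=1 (no change)
No extinction within 15 steps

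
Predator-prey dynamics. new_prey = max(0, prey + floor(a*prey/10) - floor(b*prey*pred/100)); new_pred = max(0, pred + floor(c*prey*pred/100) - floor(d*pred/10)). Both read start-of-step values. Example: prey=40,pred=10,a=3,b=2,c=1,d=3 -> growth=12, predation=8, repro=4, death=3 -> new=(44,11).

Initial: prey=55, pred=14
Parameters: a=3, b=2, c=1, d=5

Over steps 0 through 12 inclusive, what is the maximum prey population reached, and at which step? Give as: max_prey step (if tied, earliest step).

Step 1: prey: 55+16-15=56; pred: 14+7-7=14
Step 2: prey: 56+16-15=57; pred: 14+7-7=14
Step 3: prey: 57+17-15=59; pred: 14+7-7=14
Step 4: prey: 59+17-16=60; pred: 14+8-7=15
Step 5: prey: 60+18-18=60; pred: 15+9-7=17
Step 6: prey: 60+18-20=58; pred: 17+10-8=19
Step 7: prey: 58+17-22=53; pred: 19+11-9=21
Step 8: prey: 53+15-22=46; pred: 21+11-10=22
Step 9: prey: 46+13-20=39; pred: 22+10-11=21
Step 10: prey: 39+11-16=34; pred: 21+8-10=19
Step 11: prey: 34+10-12=32; pred: 19+6-9=16
Step 12: prey: 32+9-10=31; pred: 16+5-8=13
Max prey = 60 at step 4

Answer: 60 4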